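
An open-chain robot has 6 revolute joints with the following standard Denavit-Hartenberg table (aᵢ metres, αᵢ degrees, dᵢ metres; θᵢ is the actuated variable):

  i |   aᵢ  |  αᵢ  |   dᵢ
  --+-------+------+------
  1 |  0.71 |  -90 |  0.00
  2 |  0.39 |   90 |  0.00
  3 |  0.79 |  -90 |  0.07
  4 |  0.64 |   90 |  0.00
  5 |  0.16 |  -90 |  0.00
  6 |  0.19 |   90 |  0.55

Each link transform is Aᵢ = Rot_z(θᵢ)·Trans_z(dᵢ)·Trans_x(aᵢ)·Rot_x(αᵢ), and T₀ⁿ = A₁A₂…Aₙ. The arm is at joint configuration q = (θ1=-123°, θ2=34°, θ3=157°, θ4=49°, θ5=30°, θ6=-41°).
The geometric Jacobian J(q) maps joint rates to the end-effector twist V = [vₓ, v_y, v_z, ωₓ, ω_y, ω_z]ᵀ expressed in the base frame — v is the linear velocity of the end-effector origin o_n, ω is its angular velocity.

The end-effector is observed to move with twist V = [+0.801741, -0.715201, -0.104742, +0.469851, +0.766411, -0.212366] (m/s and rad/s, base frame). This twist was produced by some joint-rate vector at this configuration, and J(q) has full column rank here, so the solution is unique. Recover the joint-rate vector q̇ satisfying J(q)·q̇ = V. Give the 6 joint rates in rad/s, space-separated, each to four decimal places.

o_n = [0.1245, 0.3235, 0.3192]
J₁: ẑ×o_n = [-0.3235, 0.1245, 0.0000], ω = ẑ
J2: z=[0.8387, -0.5446, 0.0000] o=[-0.3867, -0.5955, 0.0000] → [-0.1739, -0.2677, 1.0491, 0.8387, -0.5446, 0.0000]
J3: z=[-0.3046, -0.4690, 0.8290] o=[-0.5628, -0.8666, -0.2181] → [-1.2386, 0.7335, -0.0401, -0.3046, -0.4690, 0.8290]
J4: z=[-0.5956, 0.7730, 0.2185] o=[0.0031, -0.5620, 0.2466] → [-0.1373, 0.0698, -0.6212, -0.5956, 0.7730, 0.2185]
J5: z=[0.3612, 0.0147, 0.9324] o=[0.4623, -0.1561, 0.0623] → [-0.4433, -0.4078, 0.1782, 0.3612, 0.0147, 0.9324]
J6: z=[-0.8745, 0.3523, 0.3332] o=[0.5141, -0.0063, 0.0399] → [-0.0115, 0.1145, -0.1512, -0.8745, 0.3523, 0.3332]
q̇ = J⁺·V = [0.4840, 0.2970, -0.9250, 0.8660, 0.0510, -0.4990]

0.4840 0.2970 -0.9250 0.8660 0.0510 -0.4990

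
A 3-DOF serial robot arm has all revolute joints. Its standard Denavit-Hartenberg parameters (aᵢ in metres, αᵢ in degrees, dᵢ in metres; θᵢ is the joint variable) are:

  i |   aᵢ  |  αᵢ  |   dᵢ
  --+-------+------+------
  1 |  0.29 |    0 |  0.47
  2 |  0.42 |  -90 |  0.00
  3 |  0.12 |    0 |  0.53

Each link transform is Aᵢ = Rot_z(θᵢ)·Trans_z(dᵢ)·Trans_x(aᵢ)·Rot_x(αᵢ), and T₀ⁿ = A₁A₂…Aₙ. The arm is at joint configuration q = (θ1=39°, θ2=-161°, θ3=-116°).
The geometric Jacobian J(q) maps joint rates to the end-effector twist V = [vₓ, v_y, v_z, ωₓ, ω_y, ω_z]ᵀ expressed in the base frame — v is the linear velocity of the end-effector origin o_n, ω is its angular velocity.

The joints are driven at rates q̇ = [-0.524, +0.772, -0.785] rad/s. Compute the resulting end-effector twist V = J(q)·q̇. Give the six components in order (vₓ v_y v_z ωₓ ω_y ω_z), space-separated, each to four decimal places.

0.2874 0.0169 -0.0413 -0.6657 0.4160 0.2480

o_n = [0.4801, -0.4099, 0.5779]
J₁: ẑ×o_n = [0.4099, 0.4801, -0.0000], ω = ẑ
J2: z=[0.0000, 0.0000, 1.0000] o=[0.2254, 0.1825, 0.4700] → [0.5924, 0.2548, -0.0000, 0.0000, 0.0000, 1.0000]
J3: z=[0.8480, -0.5299, 0.0000] o=[0.0028, -0.1737, 0.4700] → [-0.0572, -0.0915, 0.0526, 0.8480, -0.5299, 0.0000]
V = J·q̇ = [0.2874, 0.0169, -0.0413, -0.6657, 0.4160, 0.2480]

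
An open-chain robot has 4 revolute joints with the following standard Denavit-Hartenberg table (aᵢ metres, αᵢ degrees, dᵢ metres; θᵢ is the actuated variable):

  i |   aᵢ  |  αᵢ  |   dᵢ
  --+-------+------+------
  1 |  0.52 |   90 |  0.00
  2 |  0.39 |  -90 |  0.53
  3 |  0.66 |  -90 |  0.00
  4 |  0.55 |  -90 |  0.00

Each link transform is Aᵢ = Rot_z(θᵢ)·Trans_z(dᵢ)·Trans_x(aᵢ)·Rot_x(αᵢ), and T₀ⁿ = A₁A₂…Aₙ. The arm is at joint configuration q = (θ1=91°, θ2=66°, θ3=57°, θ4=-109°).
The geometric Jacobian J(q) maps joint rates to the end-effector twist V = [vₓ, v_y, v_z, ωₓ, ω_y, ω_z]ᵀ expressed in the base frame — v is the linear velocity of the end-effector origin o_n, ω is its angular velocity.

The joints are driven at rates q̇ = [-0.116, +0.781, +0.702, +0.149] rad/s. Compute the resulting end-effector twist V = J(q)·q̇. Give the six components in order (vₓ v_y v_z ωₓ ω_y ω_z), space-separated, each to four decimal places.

o_n = [0.1212, 0.3123, 0.8071]
J₁: ẑ×o_n = [-0.3123, 0.1212, 0.0000], ω = ẑ
J2: z=[0.9998, 0.0175, 0.0000] o=[-0.0091, 0.5199, 0.0000] → [0.0141, -0.8070, -0.2099, 0.9998, 0.0175, 0.0000]
J3: z=[0.0159, -0.9134, 0.4067] o=[0.5181, 0.6878, 0.3563] → [-0.2590, -0.1686, -0.3685, 0.0159, -0.9134, 0.4067]
J4: z=[-0.5386, -0.3506, -0.7662] o=[-0.0379, 0.8243, 0.6847] → [-0.4352, -0.0560, 0.3316, -0.5386, -0.3506, -0.7662]
V = J·q̇ = [-0.1995, -0.7710, -0.3732, 0.7118, -0.6798, 0.0554]

-0.1995 -0.7710 -0.3732 0.7118 -0.6798 0.0554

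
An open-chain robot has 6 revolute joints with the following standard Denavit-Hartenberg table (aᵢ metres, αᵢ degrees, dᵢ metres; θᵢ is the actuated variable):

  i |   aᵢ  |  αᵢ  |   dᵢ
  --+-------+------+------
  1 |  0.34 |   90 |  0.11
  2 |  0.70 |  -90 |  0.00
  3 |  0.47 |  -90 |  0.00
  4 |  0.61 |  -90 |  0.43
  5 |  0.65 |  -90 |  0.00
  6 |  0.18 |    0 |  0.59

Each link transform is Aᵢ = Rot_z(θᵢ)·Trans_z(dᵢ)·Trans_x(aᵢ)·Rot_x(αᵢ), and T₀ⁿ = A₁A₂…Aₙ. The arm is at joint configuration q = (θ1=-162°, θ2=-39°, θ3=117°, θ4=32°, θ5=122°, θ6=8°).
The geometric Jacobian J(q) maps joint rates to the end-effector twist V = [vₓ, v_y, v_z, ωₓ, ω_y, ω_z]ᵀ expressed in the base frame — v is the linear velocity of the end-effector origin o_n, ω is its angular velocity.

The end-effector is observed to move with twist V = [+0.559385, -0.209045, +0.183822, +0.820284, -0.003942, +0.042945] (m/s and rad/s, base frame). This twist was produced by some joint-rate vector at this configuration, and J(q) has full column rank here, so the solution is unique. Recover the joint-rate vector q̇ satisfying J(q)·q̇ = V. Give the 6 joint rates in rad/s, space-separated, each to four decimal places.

o_n = [-0.8124, -0.4359, -0.0975]
J₁: ẑ×o_n = [0.4359, -0.8124, 0.0000], ω = ẑ
J2: z=[-0.3090, 0.9511, 0.0000] o=[-0.3234, -0.1051, 0.1100] → [-0.1974, -0.0641, 0.5673, -0.3090, 0.9511, 0.0000]
J3: z=[-0.5985, -0.1945, 0.7771] o=[-0.8407, -0.2732, -0.3305] → [0.0812, 0.1615, 0.1029, -0.5985, -0.1945, 0.7771]
J4: z=[0.5183, 0.6457, 0.5607] o=[-0.5536, -0.6202, -0.1962] → [-0.0396, -0.1962, 0.2626, 0.5183, 0.6457, 0.5607]
J5: z=[0.1839, 0.5562, -0.8105] o=[0.1787, -0.6616, -0.0585] → [0.1613, 0.8104, 0.5927, 0.1839, 0.5562, -0.8105]
J6: z=[-0.4337, 0.7858, 0.4409] o=[-0.3947, -0.8374, -0.3092] → [-0.0107, -0.0924, 0.1541, -0.4337, 0.7858, 0.4409]
q̇ = J⁺·V = [0.9110, -0.4230, -0.3760, 0.3250, 0.7330, -0.3720]

0.9110 -0.4230 -0.3760 0.3250 0.7330 -0.3720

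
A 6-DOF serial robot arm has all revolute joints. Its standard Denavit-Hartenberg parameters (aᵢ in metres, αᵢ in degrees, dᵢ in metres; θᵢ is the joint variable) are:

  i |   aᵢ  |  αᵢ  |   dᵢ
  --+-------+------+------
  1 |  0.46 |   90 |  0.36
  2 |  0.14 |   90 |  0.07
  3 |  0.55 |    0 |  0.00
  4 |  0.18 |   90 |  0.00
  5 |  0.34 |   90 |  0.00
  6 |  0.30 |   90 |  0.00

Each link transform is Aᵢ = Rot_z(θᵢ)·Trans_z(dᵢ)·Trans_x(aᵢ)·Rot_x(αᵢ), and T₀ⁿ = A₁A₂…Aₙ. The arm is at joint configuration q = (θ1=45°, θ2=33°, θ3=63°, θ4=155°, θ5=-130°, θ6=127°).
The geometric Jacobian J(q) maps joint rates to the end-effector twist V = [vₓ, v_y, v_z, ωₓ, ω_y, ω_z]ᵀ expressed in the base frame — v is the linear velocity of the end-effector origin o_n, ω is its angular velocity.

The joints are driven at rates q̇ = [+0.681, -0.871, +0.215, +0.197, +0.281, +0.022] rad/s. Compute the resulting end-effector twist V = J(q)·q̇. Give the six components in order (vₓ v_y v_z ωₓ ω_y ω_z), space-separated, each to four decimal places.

0.0348 0.6429 -0.1575 -0.3826 0.5214 0.2366

o_n = [0.8814, -0.1101, 0.5611]
J₁: ẑ×o_n = [0.1101, 0.8814, -0.0000], ω = ẑ
J2: z=[0.7071, -0.7071, 0.0000] o=[0.3253, 0.3253, 0.3600] → [-0.1422, -0.1422, 0.0854, 0.7071, -0.7071, 0.0000]
J3: z=[0.3851, 0.3851, -0.8387] o=[0.4578, 0.3588, 0.4362] → [-0.3452, -0.4034, -0.3437, 0.3851, 0.3851, -0.8387]
J4: z=[0.3851, 0.3851, -0.8387] o=[0.9524, 0.1604, 0.5722] → [-0.2312, 0.0638, -0.0768, 0.3851, 0.3851, -0.8387]
J5: z=[0.1921, -0.9223, -0.3353] o=[0.7899, 0.1546, 0.4950] → [-0.1497, -0.0434, 0.0335, 0.1921, -0.9223, -0.3353]
J6: z=[0.9390, 0.2720, -0.2103] o=[0.8869, 0.0613, 0.8072] → [-0.1030, 0.2323, -0.1595, 0.9390, 0.2720, -0.2103]
V = J·q̇ = [0.0348, 0.6429, -0.1575, -0.3826, 0.5214, 0.2366]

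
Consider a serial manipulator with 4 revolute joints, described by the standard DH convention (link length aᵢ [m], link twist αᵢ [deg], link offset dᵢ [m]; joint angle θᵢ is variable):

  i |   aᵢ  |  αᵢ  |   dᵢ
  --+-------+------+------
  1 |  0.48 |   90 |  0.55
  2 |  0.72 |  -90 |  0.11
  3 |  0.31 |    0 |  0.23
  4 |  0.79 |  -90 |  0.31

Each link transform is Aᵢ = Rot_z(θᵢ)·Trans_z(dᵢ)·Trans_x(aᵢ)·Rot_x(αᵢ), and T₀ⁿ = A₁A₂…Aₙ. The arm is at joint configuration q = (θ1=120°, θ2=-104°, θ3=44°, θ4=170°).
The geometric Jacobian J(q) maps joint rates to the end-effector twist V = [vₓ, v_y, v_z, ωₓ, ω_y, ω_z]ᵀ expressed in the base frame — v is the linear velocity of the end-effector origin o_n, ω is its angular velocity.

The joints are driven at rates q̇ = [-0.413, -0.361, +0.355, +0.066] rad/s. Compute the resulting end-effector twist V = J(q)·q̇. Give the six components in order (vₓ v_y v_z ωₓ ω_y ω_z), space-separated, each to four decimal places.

0.6611 0.0197 -0.2703 -0.5169 0.1733 -0.5148

o_n = [-0.1758, 0.9773, 0.1399]
J₁: ẑ×o_n = [-0.9773, -0.1758, 0.0000], ω = ẑ
J2: z=[0.8660, 0.5000, 0.0000] o=[-0.2400, 0.4157, 0.5500] → [-0.2051, 0.3552, 0.4543, 0.8660, 0.5000, 0.0000]
J3: z=[-0.4851, 0.8403, -0.2419] o=[-0.0576, 0.3198, -0.1486] → [0.4015, 0.1685, -0.2197, -0.4851, 0.8403, -0.2419]
J4: z=[-0.4851, 0.8403, -0.2419] o=[-0.3287, 0.3587, -0.4206] → [0.6206, 0.2349, -0.4286, -0.4851, 0.8403, -0.2419]
V = J·q̇ = [0.6611, 0.0197, -0.2703, -0.5169, 0.1733, -0.5148]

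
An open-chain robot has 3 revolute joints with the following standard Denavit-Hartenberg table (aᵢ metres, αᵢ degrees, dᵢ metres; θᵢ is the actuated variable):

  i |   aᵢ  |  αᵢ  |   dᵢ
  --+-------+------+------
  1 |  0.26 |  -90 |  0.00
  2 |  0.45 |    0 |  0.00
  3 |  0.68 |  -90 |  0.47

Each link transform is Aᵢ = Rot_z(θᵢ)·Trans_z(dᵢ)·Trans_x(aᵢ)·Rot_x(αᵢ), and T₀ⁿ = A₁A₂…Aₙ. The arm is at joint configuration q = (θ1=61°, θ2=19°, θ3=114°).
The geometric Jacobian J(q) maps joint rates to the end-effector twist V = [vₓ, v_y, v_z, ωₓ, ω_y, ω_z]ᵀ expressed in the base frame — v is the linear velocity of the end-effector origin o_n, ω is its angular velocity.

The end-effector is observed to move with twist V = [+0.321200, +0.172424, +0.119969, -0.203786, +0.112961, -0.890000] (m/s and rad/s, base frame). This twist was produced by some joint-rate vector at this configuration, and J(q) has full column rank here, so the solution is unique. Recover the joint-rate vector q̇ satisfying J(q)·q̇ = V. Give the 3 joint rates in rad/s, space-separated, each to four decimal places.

o_n = [-0.3036, 0.4218, -0.6438]
J₁: ẑ×o_n = [-0.4218, -0.3036, 0.0000], ω = ẑ
J2: z=[-0.8746, 0.4848, 0.0000] o=[0.1261, 0.2274, 0.0000] → [-0.3121, -0.5631, 0.0383, -0.8746, 0.4848, 0.0000]
J3: z=[-0.8746, 0.4848, 0.0000] o=[0.3323, 0.5995, -0.1465] → [-0.2411, -0.4350, 0.4638, -0.8746, 0.4848, 0.0000]
q̇ = J⁺·V = [-0.8900, -0.0280, 0.2610]

-0.8900 -0.0280 0.2610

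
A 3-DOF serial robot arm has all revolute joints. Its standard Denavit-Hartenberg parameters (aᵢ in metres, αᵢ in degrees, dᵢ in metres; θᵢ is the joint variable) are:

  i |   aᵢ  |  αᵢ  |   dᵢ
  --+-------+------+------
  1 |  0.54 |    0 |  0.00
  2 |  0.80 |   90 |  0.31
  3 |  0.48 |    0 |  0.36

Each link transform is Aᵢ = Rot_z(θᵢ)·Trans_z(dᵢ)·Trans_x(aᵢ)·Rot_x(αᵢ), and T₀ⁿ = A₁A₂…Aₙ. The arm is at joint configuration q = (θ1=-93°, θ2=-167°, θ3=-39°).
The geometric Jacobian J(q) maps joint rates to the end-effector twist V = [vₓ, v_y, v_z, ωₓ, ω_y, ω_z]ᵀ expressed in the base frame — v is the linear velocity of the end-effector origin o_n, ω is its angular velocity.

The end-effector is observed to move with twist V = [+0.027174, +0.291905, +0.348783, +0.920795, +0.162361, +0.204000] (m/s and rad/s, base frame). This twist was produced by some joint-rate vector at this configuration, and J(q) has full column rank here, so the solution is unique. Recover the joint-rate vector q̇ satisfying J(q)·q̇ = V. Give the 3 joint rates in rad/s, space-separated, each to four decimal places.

o_n = [0.1226, 0.6785, 0.0079]
J₁: ẑ×o_n = [-0.6785, 0.1226, 0.0000], ω = ẑ
J2: z=[0.0000, 0.0000, 1.0000] o=[-0.0283, -0.5393, 0.0000] → [-1.2177, 0.1508, 0.0000, 0.0000, 0.0000, 1.0000]
J3: z=[0.9848, 0.1736, 0.0000] o=[-0.1672, 0.2486, 0.3100] → [-0.0525, 0.2975, 0.3730, 0.9848, 0.1736, 0.0000]
q̇ = J⁺·V = [0.6020, -0.3980, 0.9350]

0.6020 -0.3980 0.9350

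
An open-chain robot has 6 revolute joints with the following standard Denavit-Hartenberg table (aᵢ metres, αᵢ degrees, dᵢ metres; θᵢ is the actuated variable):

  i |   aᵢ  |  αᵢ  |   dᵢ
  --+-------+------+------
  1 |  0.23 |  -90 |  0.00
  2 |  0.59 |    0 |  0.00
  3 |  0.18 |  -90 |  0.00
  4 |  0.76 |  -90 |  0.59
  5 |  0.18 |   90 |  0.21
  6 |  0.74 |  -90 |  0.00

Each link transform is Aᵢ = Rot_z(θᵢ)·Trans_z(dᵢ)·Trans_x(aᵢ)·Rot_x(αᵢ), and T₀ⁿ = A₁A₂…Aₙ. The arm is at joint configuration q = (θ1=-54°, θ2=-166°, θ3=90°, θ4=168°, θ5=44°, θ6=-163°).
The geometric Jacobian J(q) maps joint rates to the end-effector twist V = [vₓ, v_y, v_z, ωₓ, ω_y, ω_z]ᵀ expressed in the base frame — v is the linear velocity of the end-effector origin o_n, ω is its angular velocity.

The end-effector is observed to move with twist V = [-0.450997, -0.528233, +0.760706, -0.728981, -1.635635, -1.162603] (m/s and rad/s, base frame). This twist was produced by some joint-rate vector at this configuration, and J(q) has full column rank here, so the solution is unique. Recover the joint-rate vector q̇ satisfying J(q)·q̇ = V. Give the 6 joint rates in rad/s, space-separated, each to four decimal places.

o_n = [0.2481, -0.4866, -0.2738]
J₁: ẑ×o_n = [0.4866, 0.2481, -0.0000], ω = ẑ
J2: z=[0.8090, 0.5878, 0.0000] o=[0.1352, -0.1861, 0.0000] → [-0.1609, 0.2215, -0.3095, 0.8090, 0.5878, 0.0000]
J3: z=[0.8090, 0.5878, 0.0000] o=[-0.2013, 0.2771, 0.1427] → [-0.2448, 0.3370, -0.8820, 0.8090, 0.5878, 0.0000]
J4: z=[0.5703, -0.7850, -0.2419] o=[-0.1757, 0.2418, 0.3174] → [0.2878, 0.2346, -0.0828, 0.5703, -0.7850, -0.2419]
J5: z=[0.7618, 0.6156, -0.2017] o=[-0.0728, -0.1687, -0.5467] → [0.1038, -0.2726, -0.4397, 0.7618, 0.6156, -0.2017]
J6: z=[0.1968, -0.5166, -0.8333] o=[-0.0239, 0.0677, -0.6817] → [-0.6726, -0.3069, 0.0314, 0.1968, -0.5166, -0.8333]
q̇ = J⁺·V = [-0.3580, -0.6770, -0.5150, 0.4140, -0.2340, 0.9020]

-0.3580 -0.6770 -0.5150 0.4140 -0.2340 0.9020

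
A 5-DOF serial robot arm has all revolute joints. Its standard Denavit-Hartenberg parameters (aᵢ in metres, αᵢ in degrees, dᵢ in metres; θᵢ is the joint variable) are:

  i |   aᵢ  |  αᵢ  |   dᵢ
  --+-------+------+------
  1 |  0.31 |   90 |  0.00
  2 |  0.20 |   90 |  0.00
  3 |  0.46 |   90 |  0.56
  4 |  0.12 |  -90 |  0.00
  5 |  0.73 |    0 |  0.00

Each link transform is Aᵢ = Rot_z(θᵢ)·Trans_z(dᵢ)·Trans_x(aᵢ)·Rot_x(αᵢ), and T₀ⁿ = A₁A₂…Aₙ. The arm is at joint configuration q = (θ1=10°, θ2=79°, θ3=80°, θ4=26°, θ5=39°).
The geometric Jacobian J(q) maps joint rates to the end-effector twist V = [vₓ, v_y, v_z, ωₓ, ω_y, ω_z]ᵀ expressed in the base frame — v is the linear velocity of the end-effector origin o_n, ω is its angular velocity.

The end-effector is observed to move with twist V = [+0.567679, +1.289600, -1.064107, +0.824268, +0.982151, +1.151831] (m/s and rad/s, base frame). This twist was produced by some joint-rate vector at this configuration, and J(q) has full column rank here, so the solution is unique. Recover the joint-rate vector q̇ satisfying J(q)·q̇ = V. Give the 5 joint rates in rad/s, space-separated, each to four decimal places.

o_n = [1.3238, -0.9253, -0.2284]
J₁: ẑ×o_n = [0.9253, 1.3238, -0.0000], ω = ẑ
J2: z=[0.1736, -0.9848, 0.0000] o=[0.3053, 0.0538, 0.0000] → [0.2249, 0.0397, 0.8330, 0.1736, -0.9848, 0.0000]
J3: z=[0.9667, 0.1705, -0.1908] o=[0.3429, 0.0605, 0.1963] → [-0.2605, 0.2234, -1.1202, 0.9667, 0.1705, -0.1908]
J4: z=[0.1549, 0.2036, 0.9667] o=[0.9779, -0.2876, 0.1679] → [0.5358, 0.3958, -0.1692, 0.1549, 0.2036, 0.9667]
J5: z=[0.7796, 0.5758, -0.2462] o=[1.0507, -0.3826, 0.1762] → [-0.3666, 0.2482, -0.5804, 0.7796, 0.5758, -0.2462]
q̇ = J⁺·V = [0.5640, -0.3510, 0.1690, 0.8350, 0.7600]

0.5640 -0.3510 0.1690 0.8350 0.7600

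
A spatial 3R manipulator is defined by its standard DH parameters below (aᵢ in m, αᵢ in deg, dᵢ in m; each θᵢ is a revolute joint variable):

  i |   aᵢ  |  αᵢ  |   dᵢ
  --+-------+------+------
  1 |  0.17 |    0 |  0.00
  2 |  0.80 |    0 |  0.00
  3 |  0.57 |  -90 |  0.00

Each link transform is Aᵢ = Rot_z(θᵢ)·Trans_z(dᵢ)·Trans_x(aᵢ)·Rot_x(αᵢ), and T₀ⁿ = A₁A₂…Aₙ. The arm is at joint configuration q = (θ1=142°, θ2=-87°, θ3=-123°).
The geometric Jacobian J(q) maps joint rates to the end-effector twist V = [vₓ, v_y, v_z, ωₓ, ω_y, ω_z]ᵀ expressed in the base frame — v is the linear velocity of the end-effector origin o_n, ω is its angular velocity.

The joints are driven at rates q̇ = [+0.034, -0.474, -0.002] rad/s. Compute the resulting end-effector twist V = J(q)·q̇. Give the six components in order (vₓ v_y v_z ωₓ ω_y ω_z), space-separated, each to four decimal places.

0.0512 -0.3008 0.0000 0.0000 0.0000 -0.4420

o_n = [0.5384, 0.2315, 0.0000]
J₁: ẑ×o_n = [-0.2315, 0.5384, 0.0000], ω = ẑ
J2: z=[0.0000, 0.0000, 1.0000] o=[-0.1340, 0.1047, 0.0000] → [-0.1268, 0.6724, 0.0000, 0.0000, 0.0000, 1.0000]
J3: z=[0.0000, 0.0000, 1.0000] o=[0.3249, 0.7600, 0.0000] → [0.5285, 0.2135, -0.0000, 0.0000, 0.0000, 1.0000]
V = J·q̇ = [0.0512, -0.3008, 0.0000, 0.0000, 0.0000, -0.4420]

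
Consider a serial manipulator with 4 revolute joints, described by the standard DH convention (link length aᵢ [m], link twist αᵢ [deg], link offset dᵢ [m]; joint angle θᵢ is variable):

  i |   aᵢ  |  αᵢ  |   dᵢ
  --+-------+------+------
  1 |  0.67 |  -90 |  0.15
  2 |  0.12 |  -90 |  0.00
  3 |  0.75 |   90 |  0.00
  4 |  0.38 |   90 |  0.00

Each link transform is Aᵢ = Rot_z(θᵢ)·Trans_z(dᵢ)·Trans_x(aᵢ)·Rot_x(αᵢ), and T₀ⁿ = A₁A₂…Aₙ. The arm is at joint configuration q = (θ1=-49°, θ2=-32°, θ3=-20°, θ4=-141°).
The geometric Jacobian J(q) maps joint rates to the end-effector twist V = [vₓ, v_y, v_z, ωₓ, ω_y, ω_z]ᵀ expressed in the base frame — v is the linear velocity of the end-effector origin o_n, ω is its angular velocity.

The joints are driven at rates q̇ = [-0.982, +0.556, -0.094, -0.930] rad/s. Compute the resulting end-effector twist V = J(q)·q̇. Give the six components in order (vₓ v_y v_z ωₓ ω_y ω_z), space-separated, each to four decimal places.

o_n = [0.7783, -0.6583, 0.6428]
J₁: ẑ×o_n = [0.6583, 0.7783, -0.0000], ω = ẑ
J2: z=[0.7547, 0.6561, 0.0000] o=[0.4396, -0.5057, 0.1500] → [0.3233, -0.3719, -0.3374, 0.7547, 0.6561, 0.0000]
J3: z=[0.3477, -0.3999, -0.8480] o=[0.5063, -0.5825, 0.2136] → [-0.2359, -0.3798, 0.0824, 0.3477, -0.3999, -0.8480]
J4: z=[0.5189, 0.8354, -0.1812] o=[1.0920, -0.8652, 0.5871] → [0.0841, 0.0279, 0.3695, 0.5189, 0.8354, -0.1812]
V = J·q̇ = [-0.5227, -0.9613, -0.5390, -0.0956, -0.3746, -0.7337]

-0.5227 -0.9613 -0.5390 -0.0956 -0.3746 -0.7337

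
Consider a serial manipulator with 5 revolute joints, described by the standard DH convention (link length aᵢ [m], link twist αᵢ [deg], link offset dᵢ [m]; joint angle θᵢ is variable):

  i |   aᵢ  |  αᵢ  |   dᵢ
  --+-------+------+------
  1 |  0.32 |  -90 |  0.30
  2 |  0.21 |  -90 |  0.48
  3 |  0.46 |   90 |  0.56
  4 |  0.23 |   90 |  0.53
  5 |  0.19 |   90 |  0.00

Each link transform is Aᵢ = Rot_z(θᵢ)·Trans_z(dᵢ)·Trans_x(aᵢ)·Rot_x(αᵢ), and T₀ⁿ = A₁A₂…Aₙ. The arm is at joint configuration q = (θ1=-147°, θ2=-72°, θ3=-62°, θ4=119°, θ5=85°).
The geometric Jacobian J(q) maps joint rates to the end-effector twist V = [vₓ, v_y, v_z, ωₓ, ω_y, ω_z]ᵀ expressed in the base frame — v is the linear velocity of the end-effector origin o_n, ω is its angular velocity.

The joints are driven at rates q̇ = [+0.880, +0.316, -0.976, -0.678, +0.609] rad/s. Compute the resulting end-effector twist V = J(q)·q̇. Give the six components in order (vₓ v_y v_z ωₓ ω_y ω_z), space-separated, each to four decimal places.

o_n = [-0.2092, -1.4693, -0.1920]
J₁: ẑ×o_n = [1.4693, -0.2092, 0.0000], ω = ẑ
J2: z=[0.5446, -0.8387, 0.0000] o=[-0.2684, -0.1743, 0.3000] → [0.4126, 0.2679, -0.6557, 0.5446, -0.8387, 0.0000]
J3: z=[-0.7976, -0.5180, -0.3090] o=[-0.0614, -0.6122, 0.4997] → [0.0934, -0.5060, 0.6071, -0.7976, -0.5180, -0.3090]
J4: z=[0.4845, -0.2451, -0.8397] o=[-0.3428, -1.2792, 0.5321] → [0.0179, 0.2386, -0.0593, 0.4845, -0.2451, -0.8397]
J5: z=[-0.0725, -0.9679, 0.2407] o=[-0.2865, -1.4220, -0.0249] → [0.1730, 0.0065, 0.0782, -0.0725, -0.9679, 0.2407]
V = J·q̇ = [1.4254, 0.2365, -0.7118, 0.5779, -0.1827, 1.8975]

1.4254 0.2365 -0.7118 0.5779 -0.1827 1.8975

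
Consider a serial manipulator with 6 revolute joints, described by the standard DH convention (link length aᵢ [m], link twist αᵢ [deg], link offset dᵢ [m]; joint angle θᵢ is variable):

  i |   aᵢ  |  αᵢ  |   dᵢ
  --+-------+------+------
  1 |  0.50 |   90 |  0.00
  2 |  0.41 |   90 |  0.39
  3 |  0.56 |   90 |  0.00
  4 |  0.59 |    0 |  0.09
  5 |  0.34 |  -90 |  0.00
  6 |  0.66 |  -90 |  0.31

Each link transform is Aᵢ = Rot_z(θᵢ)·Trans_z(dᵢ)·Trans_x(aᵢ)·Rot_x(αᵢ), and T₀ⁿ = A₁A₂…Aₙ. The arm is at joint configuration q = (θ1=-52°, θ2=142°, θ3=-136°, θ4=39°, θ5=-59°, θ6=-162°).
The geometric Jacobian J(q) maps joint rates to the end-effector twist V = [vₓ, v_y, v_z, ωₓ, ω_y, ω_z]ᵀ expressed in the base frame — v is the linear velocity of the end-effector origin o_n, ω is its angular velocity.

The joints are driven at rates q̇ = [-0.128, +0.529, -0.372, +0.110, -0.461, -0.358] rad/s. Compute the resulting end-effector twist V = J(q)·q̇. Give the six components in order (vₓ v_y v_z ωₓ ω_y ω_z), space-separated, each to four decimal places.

o_n = [0.7882, -1.0219, 0.3481]
J₁: ẑ×o_n = [1.0219, 0.7882, -0.0000], ω = ẑ
J2: z=[-0.7880, -0.6157, 0.0000] o=[0.3078, -0.3940, 0.0000] → [-0.2143, 0.2743, 0.7905, -0.7880, -0.6157, 0.0000]
J3: z=[0.3790, -0.4851, 0.7880] o=[-0.1984, -0.3795, 0.2524] → [0.4598, 0.7412, 0.2351, 0.3790, -0.4851, 0.7880]
J4: z=[-0.2298, -0.8742, -0.4277] o=[0.3036, -0.3902, 0.0044] → [-0.5706, -0.1283, 0.5689, -0.2298, -0.8742, -0.4277]
J5: z=[-0.2298, -0.8742, -0.4277] o=[0.8346, -0.6577, 0.0554] → [-0.4116, 0.0871, 0.0431, -0.2298, -0.8742, -0.4277]
J6: z=[0.6628, -0.4624, 0.5890] o=[1.0769, -0.6074, -0.1777] → [0.0011, -0.5186, -0.4083, 0.6628, -0.4624, 0.5890]
V = J·q̇ = [-0.2886, -0.1001, 0.5196, -0.7145, 0.3272, -0.4819]

-0.2886 -0.1001 0.5196 -0.7145 0.3272 -0.4819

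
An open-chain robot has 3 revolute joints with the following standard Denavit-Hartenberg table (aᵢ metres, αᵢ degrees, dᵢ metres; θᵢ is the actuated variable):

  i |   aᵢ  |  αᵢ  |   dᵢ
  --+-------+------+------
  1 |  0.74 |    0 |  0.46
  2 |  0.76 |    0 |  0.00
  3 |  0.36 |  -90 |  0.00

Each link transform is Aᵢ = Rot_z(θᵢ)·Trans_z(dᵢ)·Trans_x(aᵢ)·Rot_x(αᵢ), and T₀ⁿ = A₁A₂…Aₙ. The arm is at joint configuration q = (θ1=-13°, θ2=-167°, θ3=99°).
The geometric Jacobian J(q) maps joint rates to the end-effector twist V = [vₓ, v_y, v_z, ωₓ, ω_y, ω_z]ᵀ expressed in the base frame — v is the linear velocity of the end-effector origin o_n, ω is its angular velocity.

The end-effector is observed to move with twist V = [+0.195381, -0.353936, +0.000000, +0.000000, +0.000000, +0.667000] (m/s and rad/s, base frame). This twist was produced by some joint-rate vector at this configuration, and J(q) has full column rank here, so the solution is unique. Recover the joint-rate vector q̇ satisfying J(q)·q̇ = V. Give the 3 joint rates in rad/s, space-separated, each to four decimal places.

o_n = [0.0174, -0.5220, 0.4600]
J₁: ẑ×o_n = [0.5220, 0.0174, -0.0000], ω = ẑ
J2: z=[0.0000, 0.0000, 1.0000] o=[0.7210, -0.1665, 0.4600] → [0.3556, -0.7037, 0.0000, 0.0000, 0.0000, 1.0000]
J3: z=[0.0000, 0.0000, 1.0000] o=[-0.0390, -0.1665, 0.4600] → [0.3556, 0.0563, -0.0000, 0.0000, 0.0000, 1.0000]
q̇ = J⁺·V = [-0.2510, 0.5280, 0.3900]

-0.2510 0.5280 0.3900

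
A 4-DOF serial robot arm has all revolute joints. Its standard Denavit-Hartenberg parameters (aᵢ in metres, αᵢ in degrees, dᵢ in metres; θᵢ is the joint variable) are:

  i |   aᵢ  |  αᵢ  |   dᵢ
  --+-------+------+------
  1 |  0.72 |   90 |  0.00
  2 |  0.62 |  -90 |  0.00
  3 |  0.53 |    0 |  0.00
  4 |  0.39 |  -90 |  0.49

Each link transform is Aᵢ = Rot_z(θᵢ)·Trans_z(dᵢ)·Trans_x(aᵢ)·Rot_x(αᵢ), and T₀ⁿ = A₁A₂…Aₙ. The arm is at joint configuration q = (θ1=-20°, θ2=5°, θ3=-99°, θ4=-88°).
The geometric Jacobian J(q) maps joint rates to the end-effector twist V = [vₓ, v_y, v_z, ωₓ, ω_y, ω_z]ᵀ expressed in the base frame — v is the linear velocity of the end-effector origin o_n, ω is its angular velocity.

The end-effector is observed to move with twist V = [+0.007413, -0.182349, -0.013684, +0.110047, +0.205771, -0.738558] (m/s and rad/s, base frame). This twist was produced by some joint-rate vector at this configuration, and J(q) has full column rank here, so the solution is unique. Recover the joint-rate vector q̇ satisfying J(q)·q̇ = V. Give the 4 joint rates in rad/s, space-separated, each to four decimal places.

-0.3610 -0.2310 0.2060 -0.5850

o_n = [0.6141, -0.7300, 0.5012]
J₁: ẑ×o_n = [0.7300, 0.6141, -0.0000], ω = ẑ
J2: z=[-0.3420, -0.9397, 0.0000] o=[0.6766, -0.2463, 0.0000] → [-0.4710, 0.1714, 0.1067, -0.3420, -0.9397, 0.0000]
J3: z=[-0.0819, 0.0298, 0.9962] o=[1.2570, -0.4575, 0.0540] → [0.2848, -0.6038, 0.0415, -0.0819, 0.0298, 0.9962]
J4: z=[-0.0819, 0.0298, 0.9962] o=[1.0003, -0.9212, 0.0468] → [-0.1769, -0.3476, -0.0041, -0.0819, 0.0298, 0.9962]
q̇ = J⁺·V = [-0.3610, -0.2310, 0.2060, -0.5850]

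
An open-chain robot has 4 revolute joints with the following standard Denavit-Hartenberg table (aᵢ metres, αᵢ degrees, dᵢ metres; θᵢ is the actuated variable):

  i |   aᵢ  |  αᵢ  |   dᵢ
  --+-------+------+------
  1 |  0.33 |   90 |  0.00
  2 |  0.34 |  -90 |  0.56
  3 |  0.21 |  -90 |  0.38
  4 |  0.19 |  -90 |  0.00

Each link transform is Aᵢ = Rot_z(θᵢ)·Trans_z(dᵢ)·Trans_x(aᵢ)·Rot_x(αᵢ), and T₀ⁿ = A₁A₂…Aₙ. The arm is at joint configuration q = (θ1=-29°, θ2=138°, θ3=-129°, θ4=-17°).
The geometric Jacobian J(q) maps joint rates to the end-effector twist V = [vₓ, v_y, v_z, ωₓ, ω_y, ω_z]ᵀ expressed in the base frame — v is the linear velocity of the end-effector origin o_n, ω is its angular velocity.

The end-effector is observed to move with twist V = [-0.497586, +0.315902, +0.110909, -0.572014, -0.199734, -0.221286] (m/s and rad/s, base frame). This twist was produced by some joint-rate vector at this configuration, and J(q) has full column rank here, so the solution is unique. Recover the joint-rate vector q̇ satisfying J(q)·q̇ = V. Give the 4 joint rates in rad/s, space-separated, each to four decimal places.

o_n = [-0.4461, -0.7410, -0.2611]
J₁: ẑ×o_n = [0.7410, -0.4461, 0.0000], ω = ẑ
J2: z=[-0.4848, -0.8746, 0.0000] o=[0.2886, -0.1600, 0.0000] → [0.2284, -0.1266, -0.3609, -0.4848, -0.8746, 0.0000]
J3: z=[-0.5852, 0.3244, -0.7431] o=[-0.2039, -0.5273, 0.2275] → [-0.3174, -0.1059, 0.2037, -0.5852, 0.3244, -0.7431]
J4: z=[-0.8102, -0.2704, 0.5200] o=[-0.4195, -0.5944, -0.1433] → [0.1081, -0.1093, 0.1116, -0.8102, -0.2704, 0.5200]
q̇ = J⁺·V = [-0.8510, -0.1320, -0.1980, 0.9280]

-0.8510 -0.1320 -0.1980 0.9280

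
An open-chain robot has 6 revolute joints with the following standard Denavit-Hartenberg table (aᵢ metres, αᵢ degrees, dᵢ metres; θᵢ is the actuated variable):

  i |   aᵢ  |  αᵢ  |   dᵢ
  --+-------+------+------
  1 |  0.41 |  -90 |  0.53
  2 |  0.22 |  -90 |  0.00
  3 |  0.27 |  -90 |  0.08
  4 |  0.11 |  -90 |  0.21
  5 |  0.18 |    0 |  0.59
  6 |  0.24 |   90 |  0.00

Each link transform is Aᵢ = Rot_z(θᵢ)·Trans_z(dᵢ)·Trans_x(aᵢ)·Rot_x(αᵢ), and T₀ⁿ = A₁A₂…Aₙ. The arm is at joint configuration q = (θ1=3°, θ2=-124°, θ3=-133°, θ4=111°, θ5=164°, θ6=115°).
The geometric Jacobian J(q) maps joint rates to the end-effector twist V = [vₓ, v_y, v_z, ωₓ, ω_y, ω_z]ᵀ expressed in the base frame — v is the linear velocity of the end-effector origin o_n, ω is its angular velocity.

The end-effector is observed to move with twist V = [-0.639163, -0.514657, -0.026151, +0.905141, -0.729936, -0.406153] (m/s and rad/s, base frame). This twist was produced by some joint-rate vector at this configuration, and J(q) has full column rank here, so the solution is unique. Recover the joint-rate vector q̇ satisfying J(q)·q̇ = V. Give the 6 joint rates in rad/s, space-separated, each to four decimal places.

-0.3960 -0.5200 0.7690 -0.5350 0.5750 -0.7340

o_n = [0.2780, 0.0870, 1.2832]
J₁: ẑ×o_n = [-0.0870, 0.2780, 0.0000], ω = ẑ
J2: z=[-0.0523, 0.9986, 0.0000] o=[0.4094, 0.0215, 0.5300] → [0.7522, 0.0394, 0.1278, -0.0523, 0.9986, 0.0000]
J3: z=[0.8279, 0.0434, 0.5592] o=[0.2866, 0.0150, 0.7124] → [-0.0155, -0.4774, 0.0600, 0.8279, 0.0434, 0.5592]
J4: z=[-0.4441, 0.6597, 0.6063] o=[0.4453, 0.2211, 0.6045] → [0.5290, 0.2000, 0.1699, -0.4441, 0.6597, 0.6063]
J5: z=[-0.0231, -0.6849, 0.7282] o=[0.2535, 0.3256, 0.6967] → [-0.2280, 0.0314, 0.0223, -0.0231, -0.6849, 0.7282]
J6: z=[-0.0231, -0.6849, 0.7282] o=[0.4169, -0.0577, 1.1515] → [-0.1956, -0.0981, -0.0985, -0.0231, -0.6849, 0.7282]
q̇ = J⁺·V = [-0.3960, -0.5200, 0.7690, -0.5350, 0.5750, -0.7340]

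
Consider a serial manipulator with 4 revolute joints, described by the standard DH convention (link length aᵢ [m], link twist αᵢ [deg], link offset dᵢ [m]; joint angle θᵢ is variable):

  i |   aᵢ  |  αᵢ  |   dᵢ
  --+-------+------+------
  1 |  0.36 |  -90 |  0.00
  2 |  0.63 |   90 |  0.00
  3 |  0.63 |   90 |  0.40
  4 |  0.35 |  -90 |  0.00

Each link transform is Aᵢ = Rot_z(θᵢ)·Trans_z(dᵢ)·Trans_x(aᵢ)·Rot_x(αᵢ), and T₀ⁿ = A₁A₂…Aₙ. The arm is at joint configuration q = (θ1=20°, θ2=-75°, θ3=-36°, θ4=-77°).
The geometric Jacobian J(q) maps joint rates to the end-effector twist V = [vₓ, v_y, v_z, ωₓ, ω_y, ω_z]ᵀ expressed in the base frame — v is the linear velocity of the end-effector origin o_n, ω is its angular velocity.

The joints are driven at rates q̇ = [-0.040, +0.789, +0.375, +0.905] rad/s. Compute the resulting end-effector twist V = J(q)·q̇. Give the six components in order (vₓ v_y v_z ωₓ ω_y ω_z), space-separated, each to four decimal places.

0.8884 0.3330 0.2097 -0.4892 -0.1176 -0.4568

o_n = [0.7199, -0.1813, 1.1776]
J₁: ẑ×o_n = [0.1813, 0.7199, -0.0000], ω = ẑ
J2: z=[-0.3420, 0.9397, 0.0000] o=[0.3383, 0.1231, 0.0000] → [1.1066, 0.4028, -0.2545, -0.3420, 0.9397, 0.0000]
J3: z=[-0.9077, -0.3304, 0.2588] o=[0.4915, 0.1789, 0.6085] → [-0.0948, 0.5757, 0.4024, -0.9077, -0.3304, 0.2588]
J4: z=[0.1337, -0.8123, -0.5678] o=[0.3791, -0.2561, 1.2044] → [0.0642, -0.1900, 0.2869, 0.1337, -0.8123, -0.5678]
V = J·q̇ = [0.8884, 0.3330, 0.2097, -0.4892, -0.1176, -0.4568]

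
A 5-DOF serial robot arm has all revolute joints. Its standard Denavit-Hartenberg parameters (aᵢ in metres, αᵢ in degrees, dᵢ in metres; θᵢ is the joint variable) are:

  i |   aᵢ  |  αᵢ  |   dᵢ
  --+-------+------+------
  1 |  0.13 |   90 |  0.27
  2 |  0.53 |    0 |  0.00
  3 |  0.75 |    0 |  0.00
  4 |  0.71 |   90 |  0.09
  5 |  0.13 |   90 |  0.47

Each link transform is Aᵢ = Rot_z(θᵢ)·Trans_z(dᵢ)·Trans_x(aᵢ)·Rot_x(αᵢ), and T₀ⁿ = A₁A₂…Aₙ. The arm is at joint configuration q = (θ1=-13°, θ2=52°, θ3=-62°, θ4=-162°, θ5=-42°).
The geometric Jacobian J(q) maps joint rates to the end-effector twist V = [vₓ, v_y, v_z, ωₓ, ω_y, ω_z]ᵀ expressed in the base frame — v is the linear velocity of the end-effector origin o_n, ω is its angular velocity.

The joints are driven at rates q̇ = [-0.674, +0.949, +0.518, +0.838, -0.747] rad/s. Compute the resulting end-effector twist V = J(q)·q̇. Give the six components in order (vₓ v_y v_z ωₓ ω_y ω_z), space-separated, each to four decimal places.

o_n = [0.3216, -0.0773, 0.9106]
J₁: ẑ×o_n = [0.0773, 0.3216, -0.0000], ω = ẑ
J2: z=[-0.2250, -0.9744, 0.0000] o=[0.1267, -0.0292, 0.2700] → [-0.6242, 0.1441, 0.2007, -0.2250, -0.9744, 0.0000]
J3: z=[-0.2250, -0.9744, 0.0000] o=[0.4446, -0.1026, 0.6876] → [-0.2172, 0.0501, -0.1256, -0.2250, -0.9744, 0.0000]
J4: z=[-0.2250, -0.9744, 0.0000] o=[1.1643, -0.2688, 0.5574] → [-0.3441, 0.0794, -0.8642, -0.2250, -0.9744, 0.0000]
J5: z=[-0.1356, 0.0313, 0.9903] o=[0.4590, -0.1983, 0.4586] → [-0.1057, -0.0748, -0.0121, -0.1356, 0.0313, 0.9903]
V = J·q̇ = [-0.9664, 0.0684, -0.5897, -0.4172, -2.2693, -1.4137]

-0.9664 0.0684 -0.5897 -0.4172 -2.2693 -1.4137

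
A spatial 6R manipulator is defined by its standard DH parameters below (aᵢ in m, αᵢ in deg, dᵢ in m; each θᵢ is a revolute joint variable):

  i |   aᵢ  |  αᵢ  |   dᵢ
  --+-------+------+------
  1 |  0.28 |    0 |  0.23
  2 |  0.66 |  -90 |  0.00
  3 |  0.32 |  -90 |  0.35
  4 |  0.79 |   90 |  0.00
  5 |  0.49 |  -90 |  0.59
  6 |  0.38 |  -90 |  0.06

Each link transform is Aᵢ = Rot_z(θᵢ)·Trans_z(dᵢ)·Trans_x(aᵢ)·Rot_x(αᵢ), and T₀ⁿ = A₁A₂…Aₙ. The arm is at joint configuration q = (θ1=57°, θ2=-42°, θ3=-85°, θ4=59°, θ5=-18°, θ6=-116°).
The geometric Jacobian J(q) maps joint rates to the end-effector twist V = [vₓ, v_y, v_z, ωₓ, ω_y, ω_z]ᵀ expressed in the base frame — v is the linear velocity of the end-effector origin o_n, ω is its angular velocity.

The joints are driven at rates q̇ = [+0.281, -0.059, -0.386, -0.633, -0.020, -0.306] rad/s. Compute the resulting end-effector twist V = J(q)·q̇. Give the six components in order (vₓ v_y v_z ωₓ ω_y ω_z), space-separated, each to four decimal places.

-0.9113 0.9539 0.2440 -0.8131 -0.5442 0.2369

o_n = [0.9242, 0.3102, 1.9206]
J₁: ẑ×o_n = [-0.3102, 0.9242, 0.0000], ω = ẑ
J2: z=[0.0000, 0.0000, 1.0000] o=[0.1525, 0.2348, 0.2300] → [-0.0754, 0.7717, 0.0000, 0.0000, 0.0000, 1.0000]
J3: z=[-0.2588, 0.9659, 0.0000] o=[0.7900, 0.4056, 0.2300] → [1.6330, 0.4376, -0.1049, -0.2588, 0.9659, 0.0000]
J4: z=[0.9623, 0.2578, -0.0872] o=[0.7264, 0.7509, 0.5488] → [0.3153, -1.3373, -0.4751, 0.9623, 0.2578, -0.0872]
J5: z=[-0.0611, 0.5168, 0.8539] o=[0.9359, 0.1060, 0.9541] → [0.3252, 0.0491, -0.0064, -0.0611, 0.5168, 0.8539]
J6: z=[0.9971, -0.0070, 0.0757] o=[0.8777, -0.0085, 1.7102] → [-0.0256, -0.2063, 0.3181, 0.9971, -0.0070, 0.0757]
V = J·q̇ = [-0.9113, 0.9539, 0.2440, -0.8131, -0.5442, 0.2369]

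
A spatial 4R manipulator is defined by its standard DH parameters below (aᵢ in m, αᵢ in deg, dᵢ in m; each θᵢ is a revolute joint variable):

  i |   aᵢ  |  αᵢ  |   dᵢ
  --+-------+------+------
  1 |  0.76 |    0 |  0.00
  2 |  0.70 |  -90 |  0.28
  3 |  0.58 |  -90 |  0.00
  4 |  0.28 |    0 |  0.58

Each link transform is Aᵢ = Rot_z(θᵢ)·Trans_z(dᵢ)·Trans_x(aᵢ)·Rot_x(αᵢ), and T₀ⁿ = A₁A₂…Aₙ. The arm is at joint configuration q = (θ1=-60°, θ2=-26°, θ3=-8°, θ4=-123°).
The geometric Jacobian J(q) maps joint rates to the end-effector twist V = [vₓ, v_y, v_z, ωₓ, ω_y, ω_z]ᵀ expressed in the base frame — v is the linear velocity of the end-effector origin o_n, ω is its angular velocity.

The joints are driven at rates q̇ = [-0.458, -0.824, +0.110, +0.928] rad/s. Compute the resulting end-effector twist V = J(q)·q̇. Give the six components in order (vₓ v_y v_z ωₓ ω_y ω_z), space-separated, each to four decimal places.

o_n = [0.6982, -1.8429, -0.2349]
J₁: ẑ×o_n = [1.8429, 0.6982, -0.0000], ω = ẑ
J2: z=[0.0000, 0.0000, 1.0000] o=[0.3800, -0.6582, 0.0000] → [1.1847, 0.3182, -0.0000, 0.0000, 0.0000, 1.0000]
J3: z=[0.9976, 0.0698, 0.0000] o=[0.4288, -1.3565, 0.2800] → [-0.0359, 0.5136, -0.5041, 0.9976, 0.0698, 0.0000]
J4: z=[0.0097, -0.1388, -0.9903] o=[0.4689, -1.9294, 0.3607] → [0.1683, -0.2213, 0.0327, 0.0097, -0.1388, -0.9903]
V = J·q̇ = [-1.6680, -0.7309, -0.0251, 0.1187, -0.1212, -2.2010]

-1.6680 -0.7309 -0.0251 0.1187 -0.1212 -2.2010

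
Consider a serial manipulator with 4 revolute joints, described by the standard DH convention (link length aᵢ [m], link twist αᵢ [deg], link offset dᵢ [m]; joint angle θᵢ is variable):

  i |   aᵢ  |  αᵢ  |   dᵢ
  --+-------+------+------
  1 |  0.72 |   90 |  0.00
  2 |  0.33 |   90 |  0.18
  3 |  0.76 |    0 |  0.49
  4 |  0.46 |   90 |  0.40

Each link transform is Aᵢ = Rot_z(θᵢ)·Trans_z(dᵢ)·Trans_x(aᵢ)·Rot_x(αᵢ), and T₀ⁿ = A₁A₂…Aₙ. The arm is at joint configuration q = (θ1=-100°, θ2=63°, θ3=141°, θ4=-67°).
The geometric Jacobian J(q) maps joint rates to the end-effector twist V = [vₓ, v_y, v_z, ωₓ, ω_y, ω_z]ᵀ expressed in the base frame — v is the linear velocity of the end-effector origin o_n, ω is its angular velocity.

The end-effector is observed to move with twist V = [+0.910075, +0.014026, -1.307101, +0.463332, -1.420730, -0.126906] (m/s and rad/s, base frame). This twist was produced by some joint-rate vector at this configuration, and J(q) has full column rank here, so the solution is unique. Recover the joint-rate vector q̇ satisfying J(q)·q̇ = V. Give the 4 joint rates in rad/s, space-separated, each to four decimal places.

0.5450 -0.7030 0.4910 0.9890

o_n = [-1.3359, -1.2391, -0.5233]
J₁: ẑ×o_n = [1.2391, -1.3359, 0.0000], ω = ẑ
J2: z=[-0.9848, 0.1736, 0.0000] o=[-0.1250, -0.7091, 0.0000] → [-0.0909, -0.5154, 0.7322, -0.9848, 0.1736, 0.0000]
J3: z=[-0.1547, -0.8775, -0.4540] o=[-0.3283, -0.8253, 0.2940] → [0.5294, 0.3310, -0.8201, -0.1547, -0.8775, -0.4540]
J4: z=[-0.1547, -0.8775, -0.4540] o=[-0.8286, -0.9082, -0.4547] → [-0.0900, 0.2197, -0.3940, -0.1547, -0.8775, -0.4540]
q̇ = J⁺·V = [0.5450, -0.7030, 0.4910, 0.9890]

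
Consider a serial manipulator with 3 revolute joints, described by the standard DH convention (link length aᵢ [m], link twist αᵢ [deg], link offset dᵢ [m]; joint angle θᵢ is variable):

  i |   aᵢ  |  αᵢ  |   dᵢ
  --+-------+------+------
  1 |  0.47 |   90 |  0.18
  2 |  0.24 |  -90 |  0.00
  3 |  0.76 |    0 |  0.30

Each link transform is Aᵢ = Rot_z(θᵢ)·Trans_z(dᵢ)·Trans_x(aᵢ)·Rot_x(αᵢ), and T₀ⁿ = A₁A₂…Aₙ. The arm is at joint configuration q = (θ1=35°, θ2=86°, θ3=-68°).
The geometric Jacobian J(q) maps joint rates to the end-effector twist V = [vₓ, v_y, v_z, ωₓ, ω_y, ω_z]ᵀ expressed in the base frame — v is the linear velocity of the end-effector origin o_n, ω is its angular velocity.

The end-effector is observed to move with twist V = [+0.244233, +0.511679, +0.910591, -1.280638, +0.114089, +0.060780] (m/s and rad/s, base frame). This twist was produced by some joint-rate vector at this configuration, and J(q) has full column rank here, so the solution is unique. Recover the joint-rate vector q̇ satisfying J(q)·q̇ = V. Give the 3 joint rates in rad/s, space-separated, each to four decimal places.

o_n = [0.5740, -0.4583, 0.7243]
J₁: ẑ×o_n = [0.4583, 0.5740, -0.0000], ω = ẑ
J2: z=[0.5736, -0.8192, 0.0000] o=[0.3850, 0.2696, 0.1800] → [-0.4459, -0.3122, -0.2627, 0.5736, -0.8192, 0.0000]
J3: z=[-0.8172, -0.5722, 0.0698] o=[0.3987, 0.2792, 0.4194] → [-0.1230, 0.2614, 0.7029, -0.8172, -0.5722, 0.0698]
q̇ = J⁺·V = [-0.0080, -0.8280, 0.9860]

-0.0080 -0.8280 0.9860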